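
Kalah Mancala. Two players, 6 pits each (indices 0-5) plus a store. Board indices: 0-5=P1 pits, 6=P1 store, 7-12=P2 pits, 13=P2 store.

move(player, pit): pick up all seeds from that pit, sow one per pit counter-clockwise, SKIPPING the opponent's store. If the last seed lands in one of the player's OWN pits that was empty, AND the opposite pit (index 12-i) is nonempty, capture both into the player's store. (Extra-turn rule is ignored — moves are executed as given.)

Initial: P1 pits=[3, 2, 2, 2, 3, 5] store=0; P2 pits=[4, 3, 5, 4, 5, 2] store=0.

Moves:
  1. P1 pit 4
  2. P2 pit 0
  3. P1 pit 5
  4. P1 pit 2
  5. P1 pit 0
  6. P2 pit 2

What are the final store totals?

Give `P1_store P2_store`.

Answer: 8 1

Derivation:
Move 1: P1 pit4 -> P1=[3,2,2,2,0,6](1) P2=[5,3,5,4,5,2](0)
Move 2: P2 pit0 -> P1=[3,2,2,2,0,6](1) P2=[0,4,6,5,6,3](0)
Move 3: P1 pit5 -> P1=[3,2,2,2,0,0](2) P2=[1,5,7,6,7,3](0)
Move 4: P1 pit2 -> P1=[3,2,0,3,0,0](8) P2=[1,0,7,6,7,3](0)
Move 5: P1 pit0 -> P1=[0,3,1,4,0,0](8) P2=[1,0,7,6,7,3](0)
Move 6: P2 pit2 -> P1=[1,4,2,4,0,0](8) P2=[1,0,0,7,8,4](1)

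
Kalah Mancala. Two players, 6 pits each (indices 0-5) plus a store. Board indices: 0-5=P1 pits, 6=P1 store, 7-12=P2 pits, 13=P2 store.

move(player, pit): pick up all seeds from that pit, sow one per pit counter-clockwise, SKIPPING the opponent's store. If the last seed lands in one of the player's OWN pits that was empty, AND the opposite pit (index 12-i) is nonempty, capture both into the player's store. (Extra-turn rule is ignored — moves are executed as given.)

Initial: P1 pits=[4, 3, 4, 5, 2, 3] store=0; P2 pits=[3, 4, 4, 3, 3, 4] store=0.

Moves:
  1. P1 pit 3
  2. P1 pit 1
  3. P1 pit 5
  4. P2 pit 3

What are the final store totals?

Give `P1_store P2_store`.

Answer: 2 1

Derivation:
Move 1: P1 pit3 -> P1=[4,3,4,0,3,4](1) P2=[4,5,4,3,3,4](0)
Move 2: P1 pit1 -> P1=[4,0,5,1,4,4](1) P2=[4,5,4,3,3,4](0)
Move 3: P1 pit5 -> P1=[4,0,5,1,4,0](2) P2=[5,6,5,3,3,4](0)
Move 4: P2 pit3 -> P1=[4,0,5,1,4,0](2) P2=[5,6,5,0,4,5](1)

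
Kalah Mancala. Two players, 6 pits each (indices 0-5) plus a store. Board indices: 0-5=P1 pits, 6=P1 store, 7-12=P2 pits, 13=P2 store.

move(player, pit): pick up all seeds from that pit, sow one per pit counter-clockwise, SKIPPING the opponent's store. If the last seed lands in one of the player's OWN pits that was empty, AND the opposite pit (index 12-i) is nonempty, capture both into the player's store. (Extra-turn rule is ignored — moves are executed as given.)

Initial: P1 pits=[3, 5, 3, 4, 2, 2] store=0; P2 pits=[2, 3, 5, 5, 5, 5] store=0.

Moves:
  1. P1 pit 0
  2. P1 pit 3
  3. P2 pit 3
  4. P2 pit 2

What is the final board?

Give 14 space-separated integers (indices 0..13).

Move 1: P1 pit0 -> P1=[0,6,4,5,2,2](0) P2=[2,3,5,5,5,5](0)
Move 2: P1 pit3 -> P1=[0,6,4,0,3,3](1) P2=[3,4,5,5,5,5](0)
Move 3: P2 pit3 -> P1=[1,7,4,0,3,3](1) P2=[3,4,5,0,6,6](1)
Move 4: P2 pit2 -> P1=[2,7,4,0,3,3](1) P2=[3,4,0,1,7,7](2)

Answer: 2 7 4 0 3 3 1 3 4 0 1 7 7 2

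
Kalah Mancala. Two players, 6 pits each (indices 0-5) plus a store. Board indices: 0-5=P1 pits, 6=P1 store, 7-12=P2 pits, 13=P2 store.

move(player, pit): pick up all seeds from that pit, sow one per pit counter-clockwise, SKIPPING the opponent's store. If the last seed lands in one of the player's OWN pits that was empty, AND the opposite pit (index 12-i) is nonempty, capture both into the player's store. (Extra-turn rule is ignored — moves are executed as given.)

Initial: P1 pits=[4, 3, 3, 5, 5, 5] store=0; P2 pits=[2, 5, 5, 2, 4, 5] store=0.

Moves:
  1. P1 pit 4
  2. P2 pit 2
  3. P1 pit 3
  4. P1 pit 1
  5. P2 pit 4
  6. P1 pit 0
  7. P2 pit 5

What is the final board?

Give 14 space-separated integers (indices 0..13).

Move 1: P1 pit4 -> P1=[4,3,3,5,0,6](1) P2=[3,6,6,2,4,5](0)
Move 2: P2 pit2 -> P1=[5,4,3,5,0,6](1) P2=[3,6,0,3,5,6](1)
Move 3: P1 pit3 -> P1=[5,4,3,0,1,7](2) P2=[4,7,0,3,5,6](1)
Move 4: P1 pit1 -> P1=[5,0,4,1,2,8](2) P2=[4,7,0,3,5,6](1)
Move 5: P2 pit4 -> P1=[6,1,5,1,2,8](2) P2=[4,7,0,3,0,7](2)
Move 6: P1 pit0 -> P1=[0,2,6,2,3,9](3) P2=[4,7,0,3,0,7](2)
Move 7: P2 pit5 -> P1=[1,3,7,3,4,10](3) P2=[4,7,0,3,0,0](3)

Answer: 1 3 7 3 4 10 3 4 7 0 3 0 0 3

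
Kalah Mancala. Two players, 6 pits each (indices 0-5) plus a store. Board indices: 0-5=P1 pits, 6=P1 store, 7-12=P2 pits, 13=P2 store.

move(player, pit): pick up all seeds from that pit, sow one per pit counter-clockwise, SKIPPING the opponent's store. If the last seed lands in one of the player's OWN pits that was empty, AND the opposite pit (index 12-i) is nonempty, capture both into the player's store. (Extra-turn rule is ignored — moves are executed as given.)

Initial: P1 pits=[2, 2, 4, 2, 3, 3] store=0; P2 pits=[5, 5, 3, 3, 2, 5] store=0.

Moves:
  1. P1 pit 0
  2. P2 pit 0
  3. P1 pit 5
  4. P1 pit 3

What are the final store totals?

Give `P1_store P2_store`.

Answer: 3 0

Derivation:
Move 1: P1 pit0 -> P1=[0,3,5,2,3,3](0) P2=[5,5,3,3,2,5](0)
Move 2: P2 pit0 -> P1=[0,3,5,2,3,3](0) P2=[0,6,4,4,3,6](0)
Move 3: P1 pit5 -> P1=[0,3,5,2,3,0](1) P2=[1,7,4,4,3,6](0)
Move 4: P1 pit3 -> P1=[0,3,5,0,4,0](3) P2=[0,7,4,4,3,6](0)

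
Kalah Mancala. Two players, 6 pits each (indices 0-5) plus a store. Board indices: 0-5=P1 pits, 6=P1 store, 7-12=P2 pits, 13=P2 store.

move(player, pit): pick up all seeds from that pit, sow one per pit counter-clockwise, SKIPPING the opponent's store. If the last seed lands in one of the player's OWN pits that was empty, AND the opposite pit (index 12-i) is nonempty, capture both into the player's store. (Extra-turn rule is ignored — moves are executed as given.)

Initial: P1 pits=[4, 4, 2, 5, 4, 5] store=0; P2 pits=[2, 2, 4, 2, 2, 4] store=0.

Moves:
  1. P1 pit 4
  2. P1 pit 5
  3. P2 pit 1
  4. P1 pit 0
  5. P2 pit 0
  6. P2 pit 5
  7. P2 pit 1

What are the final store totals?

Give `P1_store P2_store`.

Answer: 2 1

Derivation:
Move 1: P1 pit4 -> P1=[4,4,2,5,0,6](1) P2=[3,3,4,2,2,4](0)
Move 2: P1 pit5 -> P1=[4,4,2,5,0,0](2) P2=[4,4,5,3,3,4](0)
Move 3: P2 pit1 -> P1=[4,4,2,5,0,0](2) P2=[4,0,6,4,4,5](0)
Move 4: P1 pit0 -> P1=[0,5,3,6,1,0](2) P2=[4,0,6,4,4,5](0)
Move 5: P2 pit0 -> P1=[0,5,3,6,1,0](2) P2=[0,1,7,5,5,5](0)
Move 6: P2 pit5 -> P1=[1,6,4,7,1,0](2) P2=[0,1,7,5,5,0](1)
Move 7: P2 pit1 -> P1=[1,6,4,7,1,0](2) P2=[0,0,8,5,5,0](1)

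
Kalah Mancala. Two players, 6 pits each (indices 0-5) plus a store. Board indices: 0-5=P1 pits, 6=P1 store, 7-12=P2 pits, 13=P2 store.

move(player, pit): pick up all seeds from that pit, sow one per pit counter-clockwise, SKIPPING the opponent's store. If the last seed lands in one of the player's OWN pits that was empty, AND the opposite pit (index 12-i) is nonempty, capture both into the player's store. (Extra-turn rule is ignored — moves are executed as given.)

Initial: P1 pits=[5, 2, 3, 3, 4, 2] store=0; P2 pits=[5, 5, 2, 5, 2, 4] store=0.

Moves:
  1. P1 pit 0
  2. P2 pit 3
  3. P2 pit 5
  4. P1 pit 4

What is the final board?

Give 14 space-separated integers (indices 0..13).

Move 1: P1 pit0 -> P1=[0,3,4,4,5,3](0) P2=[5,5,2,5,2,4](0)
Move 2: P2 pit3 -> P1=[1,4,4,4,5,3](0) P2=[5,5,2,0,3,5](1)
Move 3: P2 pit5 -> P1=[2,5,5,5,5,3](0) P2=[5,5,2,0,3,0](2)
Move 4: P1 pit4 -> P1=[2,5,5,5,0,4](1) P2=[6,6,3,0,3,0](2)

Answer: 2 5 5 5 0 4 1 6 6 3 0 3 0 2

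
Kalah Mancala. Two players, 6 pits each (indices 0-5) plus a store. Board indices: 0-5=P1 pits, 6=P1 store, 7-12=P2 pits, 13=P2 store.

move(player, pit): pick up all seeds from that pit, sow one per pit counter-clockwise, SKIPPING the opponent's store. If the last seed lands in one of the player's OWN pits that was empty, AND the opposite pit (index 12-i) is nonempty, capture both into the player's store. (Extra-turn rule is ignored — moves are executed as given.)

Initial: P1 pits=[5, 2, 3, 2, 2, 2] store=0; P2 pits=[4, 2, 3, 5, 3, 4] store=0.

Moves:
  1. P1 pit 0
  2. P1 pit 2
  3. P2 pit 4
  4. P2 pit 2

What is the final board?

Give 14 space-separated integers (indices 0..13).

Answer: 1 3 0 4 4 4 1 4 2 0 6 1 6 1

Derivation:
Move 1: P1 pit0 -> P1=[0,3,4,3,3,3](0) P2=[4,2,3,5,3,4](0)
Move 2: P1 pit2 -> P1=[0,3,0,4,4,4](1) P2=[4,2,3,5,3,4](0)
Move 3: P2 pit4 -> P1=[1,3,0,4,4,4](1) P2=[4,2,3,5,0,5](1)
Move 4: P2 pit2 -> P1=[1,3,0,4,4,4](1) P2=[4,2,0,6,1,6](1)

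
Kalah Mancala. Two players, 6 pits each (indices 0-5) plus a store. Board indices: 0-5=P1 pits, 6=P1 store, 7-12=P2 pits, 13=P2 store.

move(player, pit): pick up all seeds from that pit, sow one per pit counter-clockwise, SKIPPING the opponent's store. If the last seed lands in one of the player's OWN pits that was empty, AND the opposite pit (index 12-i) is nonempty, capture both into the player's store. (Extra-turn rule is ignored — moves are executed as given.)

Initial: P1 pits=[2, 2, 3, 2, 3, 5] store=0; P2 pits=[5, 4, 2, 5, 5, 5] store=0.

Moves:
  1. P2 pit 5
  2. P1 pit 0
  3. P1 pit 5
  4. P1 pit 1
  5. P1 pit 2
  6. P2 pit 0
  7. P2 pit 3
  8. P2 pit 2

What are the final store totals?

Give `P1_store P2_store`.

Answer: 9 2

Derivation:
Move 1: P2 pit5 -> P1=[3,3,4,3,3,5](0) P2=[5,4,2,5,5,0](1)
Move 2: P1 pit0 -> P1=[0,4,5,4,3,5](0) P2=[5,4,2,5,5,0](1)
Move 3: P1 pit5 -> P1=[0,4,5,4,3,0](1) P2=[6,5,3,6,5,0](1)
Move 4: P1 pit1 -> P1=[0,0,6,5,4,0](8) P2=[0,5,3,6,5,0](1)
Move 5: P1 pit2 -> P1=[0,0,0,6,5,1](9) P2=[1,6,3,6,5,0](1)
Move 6: P2 pit0 -> P1=[0,0,0,6,5,1](9) P2=[0,7,3,6,5,0](1)
Move 7: P2 pit3 -> P1=[1,1,1,6,5,1](9) P2=[0,7,3,0,6,1](2)
Move 8: P2 pit2 -> P1=[1,1,1,6,5,1](9) P2=[0,7,0,1,7,2](2)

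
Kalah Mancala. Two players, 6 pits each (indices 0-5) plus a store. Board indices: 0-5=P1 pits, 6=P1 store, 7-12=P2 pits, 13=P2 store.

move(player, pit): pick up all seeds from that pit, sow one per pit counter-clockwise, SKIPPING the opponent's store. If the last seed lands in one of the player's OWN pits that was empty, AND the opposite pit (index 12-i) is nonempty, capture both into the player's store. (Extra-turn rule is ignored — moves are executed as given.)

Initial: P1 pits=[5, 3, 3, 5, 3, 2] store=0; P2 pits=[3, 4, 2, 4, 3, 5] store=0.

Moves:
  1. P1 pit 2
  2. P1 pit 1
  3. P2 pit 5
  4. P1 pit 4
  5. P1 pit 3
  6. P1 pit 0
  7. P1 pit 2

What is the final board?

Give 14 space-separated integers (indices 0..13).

Move 1: P1 pit2 -> P1=[5,3,0,6,4,3](0) P2=[3,4,2,4,3,5](0)
Move 2: P1 pit1 -> P1=[5,0,1,7,5,3](0) P2=[3,4,2,4,3,5](0)
Move 3: P2 pit5 -> P1=[6,1,2,8,5,3](0) P2=[3,4,2,4,3,0](1)
Move 4: P1 pit4 -> P1=[6,1,2,8,0,4](1) P2=[4,5,3,4,3,0](1)
Move 5: P1 pit3 -> P1=[6,1,2,0,1,5](2) P2=[5,6,4,5,4,0](1)
Move 6: P1 pit0 -> P1=[0,2,3,1,2,6](3) P2=[5,6,4,5,4,0](1)
Move 7: P1 pit2 -> P1=[0,2,0,2,3,7](3) P2=[5,6,4,5,4,0](1)

Answer: 0 2 0 2 3 7 3 5 6 4 5 4 0 1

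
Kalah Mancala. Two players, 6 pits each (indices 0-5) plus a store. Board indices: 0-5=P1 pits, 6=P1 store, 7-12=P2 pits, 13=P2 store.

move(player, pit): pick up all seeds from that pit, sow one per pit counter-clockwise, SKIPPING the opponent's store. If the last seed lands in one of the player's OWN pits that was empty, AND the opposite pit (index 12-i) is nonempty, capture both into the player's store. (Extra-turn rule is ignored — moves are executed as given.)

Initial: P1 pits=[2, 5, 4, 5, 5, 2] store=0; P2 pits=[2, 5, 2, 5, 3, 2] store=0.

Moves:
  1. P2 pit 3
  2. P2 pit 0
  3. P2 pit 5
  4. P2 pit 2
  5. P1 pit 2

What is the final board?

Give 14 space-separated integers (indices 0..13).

Move 1: P2 pit3 -> P1=[3,6,4,5,5,2](0) P2=[2,5,2,0,4,3](1)
Move 2: P2 pit0 -> P1=[3,6,4,5,5,2](0) P2=[0,6,3,0,4,3](1)
Move 3: P2 pit5 -> P1=[4,7,4,5,5,2](0) P2=[0,6,3,0,4,0](2)
Move 4: P2 pit2 -> P1=[0,7,4,5,5,2](0) P2=[0,6,0,1,5,0](7)
Move 5: P1 pit2 -> P1=[0,7,0,6,6,3](1) P2=[0,6,0,1,5,0](7)

Answer: 0 7 0 6 6 3 1 0 6 0 1 5 0 7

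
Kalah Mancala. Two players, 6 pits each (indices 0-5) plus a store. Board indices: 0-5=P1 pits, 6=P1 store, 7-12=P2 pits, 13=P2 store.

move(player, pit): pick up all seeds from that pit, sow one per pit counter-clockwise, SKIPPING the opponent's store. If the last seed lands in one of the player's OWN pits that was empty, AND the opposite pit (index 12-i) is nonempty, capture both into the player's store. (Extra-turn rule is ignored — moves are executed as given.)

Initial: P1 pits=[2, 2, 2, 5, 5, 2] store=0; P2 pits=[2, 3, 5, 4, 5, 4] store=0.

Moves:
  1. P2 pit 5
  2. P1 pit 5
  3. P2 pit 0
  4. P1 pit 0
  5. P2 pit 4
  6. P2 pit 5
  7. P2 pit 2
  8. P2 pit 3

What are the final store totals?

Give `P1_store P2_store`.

Move 1: P2 pit5 -> P1=[3,3,3,5,5,2](0) P2=[2,3,5,4,5,0](1)
Move 2: P1 pit5 -> P1=[3,3,3,5,5,0](1) P2=[3,3,5,4,5,0](1)
Move 3: P2 pit0 -> P1=[3,3,3,5,5,0](1) P2=[0,4,6,5,5,0](1)
Move 4: P1 pit0 -> P1=[0,4,4,6,5,0](1) P2=[0,4,6,5,5,0](1)
Move 5: P2 pit4 -> P1=[1,5,5,6,5,0](1) P2=[0,4,6,5,0,1](2)
Move 6: P2 pit5 -> P1=[1,5,5,6,5,0](1) P2=[0,4,6,5,0,0](3)
Move 7: P2 pit2 -> P1=[2,6,5,6,5,0](1) P2=[0,4,0,6,1,1](4)
Move 8: P2 pit3 -> P1=[3,7,6,6,5,0](1) P2=[0,4,0,0,2,2](5)

Answer: 1 5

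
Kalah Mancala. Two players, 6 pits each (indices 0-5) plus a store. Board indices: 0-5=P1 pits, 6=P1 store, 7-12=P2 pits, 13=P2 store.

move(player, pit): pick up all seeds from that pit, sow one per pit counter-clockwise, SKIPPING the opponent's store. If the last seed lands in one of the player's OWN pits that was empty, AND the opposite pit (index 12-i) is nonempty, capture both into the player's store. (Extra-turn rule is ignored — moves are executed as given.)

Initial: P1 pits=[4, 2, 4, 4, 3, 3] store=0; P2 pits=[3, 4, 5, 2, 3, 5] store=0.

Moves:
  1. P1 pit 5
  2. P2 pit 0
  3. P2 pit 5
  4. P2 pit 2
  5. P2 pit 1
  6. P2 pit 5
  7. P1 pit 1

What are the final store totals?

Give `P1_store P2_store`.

Answer: 1 4

Derivation:
Move 1: P1 pit5 -> P1=[4,2,4,4,3,0](1) P2=[4,5,5,2,3,5](0)
Move 2: P2 pit0 -> P1=[4,2,4,4,3,0](1) P2=[0,6,6,3,4,5](0)
Move 3: P2 pit5 -> P1=[5,3,5,5,3,0](1) P2=[0,6,6,3,4,0](1)
Move 4: P2 pit2 -> P1=[6,4,5,5,3,0](1) P2=[0,6,0,4,5,1](2)
Move 5: P2 pit1 -> P1=[7,4,5,5,3,0](1) P2=[0,0,1,5,6,2](3)
Move 6: P2 pit5 -> P1=[8,4,5,5,3,0](1) P2=[0,0,1,5,6,0](4)
Move 7: P1 pit1 -> P1=[8,0,6,6,4,1](1) P2=[0,0,1,5,6,0](4)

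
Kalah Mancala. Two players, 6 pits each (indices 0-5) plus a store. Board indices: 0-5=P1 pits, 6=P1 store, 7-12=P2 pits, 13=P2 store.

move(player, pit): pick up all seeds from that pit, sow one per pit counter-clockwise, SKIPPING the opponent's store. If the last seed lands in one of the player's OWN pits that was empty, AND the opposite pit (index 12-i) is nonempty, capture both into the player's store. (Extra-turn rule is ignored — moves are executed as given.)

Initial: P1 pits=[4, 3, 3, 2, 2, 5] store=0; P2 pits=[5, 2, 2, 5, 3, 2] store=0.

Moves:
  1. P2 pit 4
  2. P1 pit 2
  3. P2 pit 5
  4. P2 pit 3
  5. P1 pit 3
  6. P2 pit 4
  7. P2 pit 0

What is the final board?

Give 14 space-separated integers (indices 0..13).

Move 1: P2 pit4 -> P1=[5,3,3,2,2,5](0) P2=[5,2,2,5,0,3](1)
Move 2: P1 pit2 -> P1=[5,3,0,3,3,6](0) P2=[5,2,2,5,0,3](1)
Move 3: P2 pit5 -> P1=[6,4,0,3,3,6](0) P2=[5,2,2,5,0,0](2)
Move 4: P2 pit3 -> P1=[7,5,0,3,3,6](0) P2=[5,2,2,0,1,1](3)
Move 5: P1 pit3 -> P1=[7,5,0,0,4,7](1) P2=[5,2,2,0,1,1](3)
Move 6: P2 pit4 -> P1=[7,5,0,0,4,7](1) P2=[5,2,2,0,0,2](3)
Move 7: P2 pit0 -> P1=[7,5,0,0,4,7](1) P2=[0,3,3,1,1,3](3)

Answer: 7 5 0 0 4 7 1 0 3 3 1 1 3 3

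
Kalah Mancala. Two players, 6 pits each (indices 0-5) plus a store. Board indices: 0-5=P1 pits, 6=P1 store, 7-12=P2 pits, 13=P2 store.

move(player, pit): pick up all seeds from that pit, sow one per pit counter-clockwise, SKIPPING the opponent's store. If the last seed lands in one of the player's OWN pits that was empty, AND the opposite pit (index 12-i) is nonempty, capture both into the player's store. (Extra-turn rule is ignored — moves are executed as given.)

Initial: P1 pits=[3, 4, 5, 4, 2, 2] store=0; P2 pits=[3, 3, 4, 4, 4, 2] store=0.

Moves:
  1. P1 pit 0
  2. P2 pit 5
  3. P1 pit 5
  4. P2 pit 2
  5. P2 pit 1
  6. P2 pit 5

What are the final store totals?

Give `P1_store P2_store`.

Answer: 1 3

Derivation:
Move 1: P1 pit0 -> P1=[0,5,6,5,2,2](0) P2=[3,3,4,4,4,2](0)
Move 2: P2 pit5 -> P1=[1,5,6,5,2,2](0) P2=[3,3,4,4,4,0](1)
Move 3: P1 pit5 -> P1=[1,5,6,5,2,0](1) P2=[4,3,4,4,4,0](1)
Move 4: P2 pit2 -> P1=[1,5,6,5,2,0](1) P2=[4,3,0,5,5,1](2)
Move 5: P2 pit1 -> P1=[1,5,6,5,2,0](1) P2=[4,0,1,6,6,1](2)
Move 6: P2 pit5 -> P1=[1,5,6,5,2,0](1) P2=[4,0,1,6,6,0](3)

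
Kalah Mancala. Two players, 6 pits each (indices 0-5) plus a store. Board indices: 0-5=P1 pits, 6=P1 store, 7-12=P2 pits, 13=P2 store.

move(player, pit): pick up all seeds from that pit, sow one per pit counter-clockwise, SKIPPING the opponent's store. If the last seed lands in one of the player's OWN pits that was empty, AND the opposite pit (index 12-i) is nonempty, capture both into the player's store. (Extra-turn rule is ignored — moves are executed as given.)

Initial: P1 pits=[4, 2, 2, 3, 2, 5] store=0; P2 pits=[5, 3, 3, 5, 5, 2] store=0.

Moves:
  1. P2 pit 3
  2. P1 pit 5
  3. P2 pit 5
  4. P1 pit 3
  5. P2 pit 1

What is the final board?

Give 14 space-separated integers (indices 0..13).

Answer: 0 4 2 0 3 1 2 6 0 5 2 7 0 9

Derivation:
Move 1: P2 pit3 -> P1=[5,3,2,3,2,5](0) P2=[5,3,3,0,6,3](1)
Move 2: P1 pit5 -> P1=[5,3,2,3,2,0](1) P2=[6,4,4,1,6,3](1)
Move 3: P2 pit5 -> P1=[6,4,2,3,2,0](1) P2=[6,4,4,1,6,0](2)
Move 4: P1 pit3 -> P1=[6,4,2,0,3,1](2) P2=[6,4,4,1,6,0](2)
Move 5: P2 pit1 -> P1=[0,4,2,0,3,1](2) P2=[6,0,5,2,7,0](9)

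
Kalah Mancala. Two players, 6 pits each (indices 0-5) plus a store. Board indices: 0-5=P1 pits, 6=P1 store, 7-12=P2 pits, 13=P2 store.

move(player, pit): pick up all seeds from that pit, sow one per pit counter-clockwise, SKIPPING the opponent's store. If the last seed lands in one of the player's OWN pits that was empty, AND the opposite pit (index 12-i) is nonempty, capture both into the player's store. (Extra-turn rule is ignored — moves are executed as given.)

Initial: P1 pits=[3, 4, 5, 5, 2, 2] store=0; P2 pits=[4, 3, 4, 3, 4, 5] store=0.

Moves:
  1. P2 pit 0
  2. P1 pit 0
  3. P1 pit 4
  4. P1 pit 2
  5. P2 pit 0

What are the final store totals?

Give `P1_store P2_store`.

Answer: 2 0

Derivation:
Move 1: P2 pit0 -> P1=[3,4,5,5,2,2](0) P2=[0,4,5,4,5,5](0)
Move 2: P1 pit0 -> P1=[0,5,6,6,2,2](0) P2=[0,4,5,4,5,5](0)
Move 3: P1 pit4 -> P1=[0,5,6,6,0,3](1) P2=[0,4,5,4,5,5](0)
Move 4: P1 pit2 -> P1=[0,5,0,7,1,4](2) P2=[1,5,5,4,5,5](0)
Move 5: P2 pit0 -> P1=[0,5,0,7,1,4](2) P2=[0,6,5,4,5,5](0)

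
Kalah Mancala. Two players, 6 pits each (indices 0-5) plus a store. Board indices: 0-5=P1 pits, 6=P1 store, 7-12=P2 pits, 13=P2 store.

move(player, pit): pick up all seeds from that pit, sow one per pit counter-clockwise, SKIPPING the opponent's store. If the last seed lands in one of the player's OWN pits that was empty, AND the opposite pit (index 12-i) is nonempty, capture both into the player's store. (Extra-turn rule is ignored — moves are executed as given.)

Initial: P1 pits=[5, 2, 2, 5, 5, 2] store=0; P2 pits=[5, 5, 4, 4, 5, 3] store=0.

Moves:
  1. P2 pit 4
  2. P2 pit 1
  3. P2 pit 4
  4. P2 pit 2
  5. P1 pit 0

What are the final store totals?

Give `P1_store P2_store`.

Answer: 1 3

Derivation:
Move 1: P2 pit4 -> P1=[6,3,3,5,5,2](0) P2=[5,5,4,4,0,4](1)
Move 2: P2 pit1 -> P1=[6,3,3,5,5,2](0) P2=[5,0,5,5,1,5](2)
Move 3: P2 pit4 -> P1=[6,3,3,5,5,2](0) P2=[5,0,5,5,0,6](2)
Move 4: P2 pit2 -> P1=[7,3,3,5,5,2](0) P2=[5,0,0,6,1,7](3)
Move 5: P1 pit0 -> P1=[0,4,4,6,6,3](1) P2=[6,0,0,6,1,7](3)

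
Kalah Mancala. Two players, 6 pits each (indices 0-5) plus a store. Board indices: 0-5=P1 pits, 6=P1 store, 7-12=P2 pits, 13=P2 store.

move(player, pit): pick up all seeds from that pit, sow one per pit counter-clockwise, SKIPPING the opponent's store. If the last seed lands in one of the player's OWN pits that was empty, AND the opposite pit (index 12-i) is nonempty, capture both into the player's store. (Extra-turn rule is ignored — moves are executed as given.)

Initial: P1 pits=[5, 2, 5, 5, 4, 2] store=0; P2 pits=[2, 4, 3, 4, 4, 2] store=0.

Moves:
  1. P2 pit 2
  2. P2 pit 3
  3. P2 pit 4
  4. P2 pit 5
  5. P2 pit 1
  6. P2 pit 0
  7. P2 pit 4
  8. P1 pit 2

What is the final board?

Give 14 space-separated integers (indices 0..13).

Answer: 0 5 0 8 5 3 1 1 2 3 1 0 1 12

Derivation:
Move 1: P2 pit2 -> P1=[5,2,5,5,4,2](0) P2=[2,4,0,5,5,3](0)
Move 2: P2 pit3 -> P1=[6,3,5,5,4,2](0) P2=[2,4,0,0,6,4](1)
Move 3: P2 pit4 -> P1=[7,4,6,6,4,2](0) P2=[2,4,0,0,0,5](2)
Move 4: P2 pit5 -> P1=[8,5,7,7,4,2](0) P2=[2,4,0,0,0,0](3)
Move 5: P2 pit1 -> P1=[0,5,7,7,4,2](0) P2=[2,0,1,1,1,0](12)
Move 6: P2 pit0 -> P1=[0,5,7,7,4,2](0) P2=[0,1,2,1,1,0](12)
Move 7: P2 pit4 -> P1=[0,5,7,7,4,2](0) P2=[0,1,2,1,0,1](12)
Move 8: P1 pit2 -> P1=[0,5,0,8,5,3](1) P2=[1,2,3,1,0,1](12)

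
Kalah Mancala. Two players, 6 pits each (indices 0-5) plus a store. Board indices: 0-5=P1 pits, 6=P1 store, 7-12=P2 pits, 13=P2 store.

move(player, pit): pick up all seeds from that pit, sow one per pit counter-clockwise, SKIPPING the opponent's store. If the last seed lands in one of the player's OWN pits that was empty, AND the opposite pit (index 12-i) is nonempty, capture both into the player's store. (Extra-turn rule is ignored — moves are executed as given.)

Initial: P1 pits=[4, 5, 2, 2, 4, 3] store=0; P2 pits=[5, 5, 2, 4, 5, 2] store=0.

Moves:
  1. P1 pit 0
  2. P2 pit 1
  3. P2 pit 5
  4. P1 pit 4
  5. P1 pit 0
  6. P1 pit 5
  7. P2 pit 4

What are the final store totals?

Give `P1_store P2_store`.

Answer: 2 3

Derivation:
Move 1: P1 pit0 -> P1=[0,6,3,3,5,3](0) P2=[5,5,2,4,5,2](0)
Move 2: P2 pit1 -> P1=[0,6,3,3,5,3](0) P2=[5,0,3,5,6,3](1)
Move 3: P2 pit5 -> P1=[1,7,3,3,5,3](0) P2=[5,0,3,5,6,0](2)
Move 4: P1 pit4 -> P1=[1,7,3,3,0,4](1) P2=[6,1,4,5,6,0](2)
Move 5: P1 pit0 -> P1=[0,8,3,3,0,4](1) P2=[6,1,4,5,6,0](2)
Move 6: P1 pit5 -> P1=[0,8,3,3,0,0](2) P2=[7,2,5,5,6,0](2)
Move 7: P2 pit4 -> P1=[1,9,4,4,0,0](2) P2=[7,2,5,5,0,1](3)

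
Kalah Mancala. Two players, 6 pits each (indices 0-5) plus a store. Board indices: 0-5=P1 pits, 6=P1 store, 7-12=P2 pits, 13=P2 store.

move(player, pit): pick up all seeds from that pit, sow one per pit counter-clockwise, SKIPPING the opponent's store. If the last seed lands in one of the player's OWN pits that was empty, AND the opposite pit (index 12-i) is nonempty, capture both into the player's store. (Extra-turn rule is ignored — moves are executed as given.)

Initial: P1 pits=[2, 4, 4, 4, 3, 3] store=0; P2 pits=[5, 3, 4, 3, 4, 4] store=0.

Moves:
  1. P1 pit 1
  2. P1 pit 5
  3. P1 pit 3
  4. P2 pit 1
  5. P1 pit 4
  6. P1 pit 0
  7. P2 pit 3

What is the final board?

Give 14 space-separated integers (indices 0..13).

Answer: 1 1 6 0 0 2 3 8 1 7 0 6 6 2

Derivation:
Move 1: P1 pit1 -> P1=[2,0,5,5,4,4](0) P2=[5,3,4,3,4,4](0)
Move 2: P1 pit5 -> P1=[2,0,5,5,4,0](1) P2=[6,4,5,3,4,4](0)
Move 3: P1 pit3 -> P1=[2,0,5,0,5,1](2) P2=[7,5,5,3,4,4](0)
Move 4: P2 pit1 -> P1=[2,0,5,0,5,1](2) P2=[7,0,6,4,5,5](1)
Move 5: P1 pit4 -> P1=[2,0,5,0,0,2](3) P2=[8,1,7,4,5,5](1)
Move 6: P1 pit0 -> P1=[0,1,6,0,0,2](3) P2=[8,1,7,4,5,5](1)
Move 7: P2 pit3 -> P1=[1,1,6,0,0,2](3) P2=[8,1,7,0,6,6](2)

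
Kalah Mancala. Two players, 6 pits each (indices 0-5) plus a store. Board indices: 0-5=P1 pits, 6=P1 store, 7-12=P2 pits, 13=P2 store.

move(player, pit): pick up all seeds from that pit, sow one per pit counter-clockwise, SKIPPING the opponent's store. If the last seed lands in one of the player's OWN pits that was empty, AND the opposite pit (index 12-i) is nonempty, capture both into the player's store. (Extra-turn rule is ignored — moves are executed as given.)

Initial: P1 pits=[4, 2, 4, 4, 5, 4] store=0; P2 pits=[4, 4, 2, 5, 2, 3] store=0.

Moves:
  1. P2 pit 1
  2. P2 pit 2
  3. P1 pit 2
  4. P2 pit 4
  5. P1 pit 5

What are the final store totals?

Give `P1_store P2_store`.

Move 1: P2 pit1 -> P1=[4,2,4,4,5,4](0) P2=[4,0,3,6,3,4](0)
Move 2: P2 pit2 -> P1=[4,2,4,4,5,4](0) P2=[4,0,0,7,4,5](0)
Move 3: P1 pit2 -> P1=[4,2,0,5,6,5](1) P2=[4,0,0,7,4,5](0)
Move 4: P2 pit4 -> P1=[5,3,0,5,6,5](1) P2=[4,0,0,7,0,6](1)
Move 5: P1 pit5 -> P1=[5,3,0,5,6,0](2) P2=[5,1,1,8,0,6](1)

Answer: 2 1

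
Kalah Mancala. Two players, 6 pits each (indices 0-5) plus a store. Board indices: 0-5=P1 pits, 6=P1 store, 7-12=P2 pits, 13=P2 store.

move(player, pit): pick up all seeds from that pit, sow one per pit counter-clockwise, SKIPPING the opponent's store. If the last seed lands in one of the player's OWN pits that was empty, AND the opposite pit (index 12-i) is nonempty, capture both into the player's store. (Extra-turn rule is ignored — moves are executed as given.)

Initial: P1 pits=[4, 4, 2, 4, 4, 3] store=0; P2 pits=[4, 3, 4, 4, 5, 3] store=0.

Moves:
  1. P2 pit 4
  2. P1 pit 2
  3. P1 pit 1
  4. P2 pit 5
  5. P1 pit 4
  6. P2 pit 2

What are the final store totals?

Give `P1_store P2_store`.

Move 1: P2 pit4 -> P1=[5,5,3,4,4,3](0) P2=[4,3,4,4,0,4](1)
Move 2: P1 pit2 -> P1=[5,5,0,5,5,4](0) P2=[4,3,4,4,0,4](1)
Move 3: P1 pit1 -> P1=[5,0,1,6,6,5](1) P2=[4,3,4,4,0,4](1)
Move 4: P2 pit5 -> P1=[6,1,2,6,6,5](1) P2=[4,3,4,4,0,0](2)
Move 5: P1 pit4 -> P1=[6,1,2,6,0,6](2) P2=[5,4,5,5,0,0](2)
Move 6: P2 pit2 -> P1=[7,1,2,6,0,6](2) P2=[5,4,0,6,1,1](3)

Answer: 2 3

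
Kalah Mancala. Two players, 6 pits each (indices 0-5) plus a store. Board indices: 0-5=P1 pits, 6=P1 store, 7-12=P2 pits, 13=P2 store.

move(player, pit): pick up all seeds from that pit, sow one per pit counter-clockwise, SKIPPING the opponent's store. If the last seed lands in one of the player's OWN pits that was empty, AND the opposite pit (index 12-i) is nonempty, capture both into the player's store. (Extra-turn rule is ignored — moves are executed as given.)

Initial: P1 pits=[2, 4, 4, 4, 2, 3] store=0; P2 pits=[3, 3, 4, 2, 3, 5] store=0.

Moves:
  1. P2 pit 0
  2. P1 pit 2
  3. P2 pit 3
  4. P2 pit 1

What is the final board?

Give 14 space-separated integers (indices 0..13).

Answer: 2 4 0 5 3 4 1 0 0 6 1 5 7 1

Derivation:
Move 1: P2 pit0 -> P1=[2,4,4,4,2,3](0) P2=[0,4,5,3,3,5](0)
Move 2: P1 pit2 -> P1=[2,4,0,5,3,4](1) P2=[0,4,5,3,3,5](0)
Move 3: P2 pit3 -> P1=[2,4,0,5,3,4](1) P2=[0,4,5,0,4,6](1)
Move 4: P2 pit1 -> P1=[2,4,0,5,3,4](1) P2=[0,0,6,1,5,7](1)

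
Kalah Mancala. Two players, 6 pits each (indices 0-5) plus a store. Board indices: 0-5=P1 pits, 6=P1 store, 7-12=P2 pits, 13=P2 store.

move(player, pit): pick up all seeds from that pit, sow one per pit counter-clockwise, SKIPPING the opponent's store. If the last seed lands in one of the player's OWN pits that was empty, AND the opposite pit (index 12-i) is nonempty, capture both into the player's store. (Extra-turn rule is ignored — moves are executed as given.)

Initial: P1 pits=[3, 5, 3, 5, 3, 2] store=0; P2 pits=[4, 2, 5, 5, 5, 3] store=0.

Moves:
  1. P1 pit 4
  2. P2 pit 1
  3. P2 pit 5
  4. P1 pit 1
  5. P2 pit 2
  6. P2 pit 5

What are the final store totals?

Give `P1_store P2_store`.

Move 1: P1 pit4 -> P1=[3,5,3,5,0,3](1) P2=[5,2,5,5,5,3](0)
Move 2: P2 pit1 -> P1=[3,5,3,5,0,3](1) P2=[5,0,6,6,5,3](0)
Move 3: P2 pit5 -> P1=[4,6,3,5,0,3](1) P2=[5,0,6,6,5,0](1)
Move 4: P1 pit1 -> P1=[4,0,4,6,1,4](2) P2=[6,0,6,6,5,0](1)
Move 5: P2 pit2 -> P1=[5,1,4,6,1,4](2) P2=[6,0,0,7,6,1](2)
Move 6: P2 pit5 -> P1=[5,1,4,6,1,4](2) P2=[6,0,0,7,6,0](3)

Answer: 2 3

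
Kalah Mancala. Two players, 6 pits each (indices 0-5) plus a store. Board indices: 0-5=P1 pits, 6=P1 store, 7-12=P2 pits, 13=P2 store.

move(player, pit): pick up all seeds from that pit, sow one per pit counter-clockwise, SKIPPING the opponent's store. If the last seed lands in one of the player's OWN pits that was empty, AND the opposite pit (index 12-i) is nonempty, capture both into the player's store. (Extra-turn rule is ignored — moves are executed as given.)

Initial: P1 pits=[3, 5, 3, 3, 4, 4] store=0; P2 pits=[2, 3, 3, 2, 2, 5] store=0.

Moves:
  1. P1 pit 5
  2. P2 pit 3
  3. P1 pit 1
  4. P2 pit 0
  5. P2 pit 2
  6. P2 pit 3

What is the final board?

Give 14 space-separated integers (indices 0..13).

Move 1: P1 pit5 -> P1=[3,5,3,3,4,0](1) P2=[3,4,4,2,2,5](0)
Move 2: P2 pit3 -> P1=[3,5,3,3,4,0](1) P2=[3,4,4,0,3,6](0)
Move 3: P1 pit1 -> P1=[3,0,4,4,5,1](2) P2=[3,4,4,0,3,6](0)
Move 4: P2 pit0 -> P1=[3,0,0,4,5,1](2) P2=[0,5,5,0,3,6](5)
Move 5: P2 pit2 -> P1=[4,0,0,4,5,1](2) P2=[0,5,0,1,4,7](6)
Move 6: P2 pit3 -> P1=[4,0,0,4,5,1](2) P2=[0,5,0,0,5,7](6)

Answer: 4 0 0 4 5 1 2 0 5 0 0 5 7 6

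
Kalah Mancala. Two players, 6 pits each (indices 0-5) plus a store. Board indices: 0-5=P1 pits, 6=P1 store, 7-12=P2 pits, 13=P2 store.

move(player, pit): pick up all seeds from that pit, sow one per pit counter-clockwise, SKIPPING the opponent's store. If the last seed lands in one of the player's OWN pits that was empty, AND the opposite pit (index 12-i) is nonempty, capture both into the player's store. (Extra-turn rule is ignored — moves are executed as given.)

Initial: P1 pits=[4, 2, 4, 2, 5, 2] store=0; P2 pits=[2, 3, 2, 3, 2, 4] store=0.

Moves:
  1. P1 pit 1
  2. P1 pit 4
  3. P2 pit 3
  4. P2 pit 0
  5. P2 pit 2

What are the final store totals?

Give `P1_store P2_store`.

Answer: 1 8

Derivation:
Move 1: P1 pit1 -> P1=[4,0,5,3,5,2](0) P2=[2,3,2,3,2,4](0)
Move 2: P1 pit4 -> P1=[4,0,5,3,0,3](1) P2=[3,4,3,3,2,4](0)
Move 3: P2 pit3 -> P1=[4,0,5,3,0,3](1) P2=[3,4,3,0,3,5](1)
Move 4: P2 pit0 -> P1=[4,0,0,3,0,3](1) P2=[0,5,4,0,3,5](7)
Move 5: P2 pit2 -> P1=[4,0,0,3,0,3](1) P2=[0,5,0,1,4,6](8)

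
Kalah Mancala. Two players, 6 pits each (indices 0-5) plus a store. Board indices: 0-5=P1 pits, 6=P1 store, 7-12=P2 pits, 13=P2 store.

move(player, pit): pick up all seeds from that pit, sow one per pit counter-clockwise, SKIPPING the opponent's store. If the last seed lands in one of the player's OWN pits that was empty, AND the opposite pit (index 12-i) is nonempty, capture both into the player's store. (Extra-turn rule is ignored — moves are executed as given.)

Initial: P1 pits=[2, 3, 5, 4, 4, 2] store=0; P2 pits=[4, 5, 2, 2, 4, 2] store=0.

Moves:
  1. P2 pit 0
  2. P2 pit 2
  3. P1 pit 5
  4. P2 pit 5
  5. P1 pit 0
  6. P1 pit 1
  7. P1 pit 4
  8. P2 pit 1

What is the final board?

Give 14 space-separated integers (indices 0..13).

Move 1: P2 pit0 -> P1=[2,3,5,4,4,2](0) P2=[0,6,3,3,5,2](0)
Move 2: P2 pit2 -> P1=[2,3,5,4,4,2](0) P2=[0,6,0,4,6,3](0)
Move 3: P1 pit5 -> P1=[2,3,5,4,4,0](1) P2=[1,6,0,4,6,3](0)
Move 4: P2 pit5 -> P1=[3,4,5,4,4,0](1) P2=[1,6,0,4,6,0](1)
Move 5: P1 pit0 -> P1=[0,5,6,5,4,0](1) P2=[1,6,0,4,6,0](1)
Move 6: P1 pit1 -> P1=[0,0,7,6,5,1](2) P2=[1,6,0,4,6,0](1)
Move 7: P1 pit4 -> P1=[0,0,7,6,0,2](3) P2=[2,7,1,4,6,0](1)
Move 8: P2 pit1 -> P1=[1,1,7,6,0,2](3) P2=[2,0,2,5,7,1](2)

Answer: 1 1 7 6 0 2 3 2 0 2 5 7 1 2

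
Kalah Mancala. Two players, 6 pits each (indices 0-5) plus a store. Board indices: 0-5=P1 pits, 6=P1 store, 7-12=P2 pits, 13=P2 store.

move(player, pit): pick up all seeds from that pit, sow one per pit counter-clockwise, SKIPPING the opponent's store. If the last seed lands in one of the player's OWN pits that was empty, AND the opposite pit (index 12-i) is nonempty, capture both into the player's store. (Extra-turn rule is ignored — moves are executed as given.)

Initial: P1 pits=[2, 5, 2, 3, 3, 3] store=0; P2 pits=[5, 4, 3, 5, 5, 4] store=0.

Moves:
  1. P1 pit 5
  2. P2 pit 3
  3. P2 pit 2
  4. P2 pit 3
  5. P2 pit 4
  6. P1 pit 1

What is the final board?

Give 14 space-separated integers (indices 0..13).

Move 1: P1 pit5 -> P1=[2,5,2,3,3,0](1) P2=[6,5,3,5,5,4](0)
Move 2: P2 pit3 -> P1=[3,6,2,3,3,0](1) P2=[6,5,3,0,6,5](1)
Move 3: P2 pit2 -> P1=[3,6,2,3,3,0](1) P2=[6,5,0,1,7,6](1)
Move 4: P2 pit3 -> P1=[3,6,2,3,3,0](1) P2=[6,5,0,0,8,6](1)
Move 5: P2 pit4 -> P1=[4,7,3,4,4,1](1) P2=[6,5,0,0,0,7](2)
Move 6: P1 pit1 -> P1=[4,0,4,5,5,2](2) P2=[7,6,0,0,0,7](2)

Answer: 4 0 4 5 5 2 2 7 6 0 0 0 7 2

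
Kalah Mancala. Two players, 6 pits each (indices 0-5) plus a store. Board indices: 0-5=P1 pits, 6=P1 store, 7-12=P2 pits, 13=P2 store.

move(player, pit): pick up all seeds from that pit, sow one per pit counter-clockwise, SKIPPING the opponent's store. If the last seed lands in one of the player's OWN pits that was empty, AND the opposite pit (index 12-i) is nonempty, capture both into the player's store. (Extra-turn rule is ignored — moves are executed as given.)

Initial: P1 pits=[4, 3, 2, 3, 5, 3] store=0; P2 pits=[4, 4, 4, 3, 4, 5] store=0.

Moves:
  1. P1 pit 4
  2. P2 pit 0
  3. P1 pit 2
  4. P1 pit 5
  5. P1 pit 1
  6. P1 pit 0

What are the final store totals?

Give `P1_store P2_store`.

Answer: 11 0

Derivation:
Move 1: P1 pit4 -> P1=[4,3,2,3,0,4](1) P2=[5,5,5,3,4,5](0)
Move 2: P2 pit0 -> P1=[4,3,2,3,0,4](1) P2=[0,6,6,4,5,6](0)
Move 3: P1 pit2 -> P1=[4,3,0,4,0,4](8) P2=[0,0,6,4,5,6](0)
Move 4: P1 pit5 -> P1=[4,3,0,4,0,0](9) P2=[1,1,7,4,5,6](0)
Move 5: P1 pit1 -> P1=[4,0,1,5,0,0](11) P2=[1,0,7,4,5,6](0)
Move 6: P1 pit0 -> P1=[0,1,2,6,1,0](11) P2=[1,0,7,4,5,6](0)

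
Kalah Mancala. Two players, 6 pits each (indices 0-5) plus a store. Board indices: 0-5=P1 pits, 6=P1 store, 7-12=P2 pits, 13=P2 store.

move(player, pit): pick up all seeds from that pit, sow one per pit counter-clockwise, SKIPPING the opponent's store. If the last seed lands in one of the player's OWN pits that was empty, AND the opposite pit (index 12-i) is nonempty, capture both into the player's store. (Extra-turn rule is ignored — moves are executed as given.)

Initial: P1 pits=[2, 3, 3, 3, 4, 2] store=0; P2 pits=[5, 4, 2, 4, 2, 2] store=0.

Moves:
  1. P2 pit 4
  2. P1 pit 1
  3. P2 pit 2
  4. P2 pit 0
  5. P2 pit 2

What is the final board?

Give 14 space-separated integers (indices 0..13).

Move 1: P2 pit4 -> P1=[2,3,3,3,4,2](0) P2=[5,4,2,4,0,3](1)
Move 2: P1 pit1 -> P1=[2,0,4,4,5,2](0) P2=[5,4,2,4,0,3](1)
Move 3: P2 pit2 -> P1=[2,0,4,4,5,2](0) P2=[5,4,0,5,1,3](1)
Move 4: P2 pit0 -> P1=[2,0,4,4,5,2](0) P2=[0,5,1,6,2,4](1)
Move 5: P2 pit2 -> P1=[2,0,4,4,5,2](0) P2=[0,5,0,7,2,4](1)

Answer: 2 0 4 4 5 2 0 0 5 0 7 2 4 1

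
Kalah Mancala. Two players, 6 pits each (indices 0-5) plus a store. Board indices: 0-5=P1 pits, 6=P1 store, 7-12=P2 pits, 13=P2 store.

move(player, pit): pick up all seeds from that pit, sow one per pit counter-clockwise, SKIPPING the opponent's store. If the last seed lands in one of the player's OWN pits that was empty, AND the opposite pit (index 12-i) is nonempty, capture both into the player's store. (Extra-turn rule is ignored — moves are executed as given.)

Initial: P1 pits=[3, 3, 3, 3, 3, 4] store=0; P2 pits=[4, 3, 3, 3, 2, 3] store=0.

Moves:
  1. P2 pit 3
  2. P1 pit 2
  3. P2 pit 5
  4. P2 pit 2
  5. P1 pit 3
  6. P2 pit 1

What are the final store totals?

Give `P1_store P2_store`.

Move 1: P2 pit3 -> P1=[3,3,3,3,3,4](0) P2=[4,3,3,0,3,4](1)
Move 2: P1 pit2 -> P1=[3,3,0,4,4,5](0) P2=[4,3,3,0,3,4](1)
Move 3: P2 pit5 -> P1=[4,4,1,4,4,5](0) P2=[4,3,3,0,3,0](2)
Move 4: P2 pit2 -> P1=[0,4,1,4,4,5](0) P2=[4,3,0,1,4,0](7)
Move 5: P1 pit3 -> P1=[0,4,1,0,5,6](1) P2=[5,3,0,1,4,0](7)
Move 6: P2 pit1 -> P1=[0,4,1,0,5,6](1) P2=[5,0,1,2,5,0](7)

Answer: 1 7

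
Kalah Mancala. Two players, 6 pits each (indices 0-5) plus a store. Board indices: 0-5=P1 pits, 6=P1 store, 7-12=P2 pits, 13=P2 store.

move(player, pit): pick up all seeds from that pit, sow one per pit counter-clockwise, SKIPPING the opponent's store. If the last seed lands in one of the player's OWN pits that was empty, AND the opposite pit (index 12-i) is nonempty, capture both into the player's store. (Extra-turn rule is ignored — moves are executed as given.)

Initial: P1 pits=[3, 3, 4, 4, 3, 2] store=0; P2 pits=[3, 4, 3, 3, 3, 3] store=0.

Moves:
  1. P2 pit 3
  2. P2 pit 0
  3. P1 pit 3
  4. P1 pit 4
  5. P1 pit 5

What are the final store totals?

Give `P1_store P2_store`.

Answer: 3 6

Derivation:
Move 1: P2 pit3 -> P1=[3,3,4,4,3,2](0) P2=[3,4,3,0,4,4](1)
Move 2: P2 pit0 -> P1=[3,3,0,4,3,2](0) P2=[0,5,4,0,4,4](6)
Move 3: P1 pit3 -> P1=[3,3,0,0,4,3](1) P2=[1,5,4,0,4,4](6)
Move 4: P1 pit4 -> P1=[3,3,0,0,0,4](2) P2=[2,6,4,0,4,4](6)
Move 5: P1 pit5 -> P1=[3,3,0,0,0,0](3) P2=[3,7,5,0,4,4](6)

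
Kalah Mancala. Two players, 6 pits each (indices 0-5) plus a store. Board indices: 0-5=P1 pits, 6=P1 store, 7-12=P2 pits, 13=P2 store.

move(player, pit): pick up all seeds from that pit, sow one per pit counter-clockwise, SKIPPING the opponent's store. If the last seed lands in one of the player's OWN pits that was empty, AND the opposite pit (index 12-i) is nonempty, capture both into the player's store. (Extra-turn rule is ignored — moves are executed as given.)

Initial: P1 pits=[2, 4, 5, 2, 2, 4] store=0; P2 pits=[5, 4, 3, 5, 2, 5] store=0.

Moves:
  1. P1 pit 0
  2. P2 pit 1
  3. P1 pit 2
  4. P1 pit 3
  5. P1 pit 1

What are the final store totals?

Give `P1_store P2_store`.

Answer: 3 0

Derivation:
Move 1: P1 pit0 -> P1=[0,5,6,2,2,4](0) P2=[5,4,3,5,2,5](0)
Move 2: P2 pit1 -> P1=[0,5,6,2,2,4](0) P2=[5,0,4,6,3,6](0)
Move 3: P1 pit2 -> P1=[0,5,0,3,3,5](1) P2=[6,1,4,6,3,6](0)
Move 4: P1 pit3 -> P1=[0,5,0,0,4,6](2) P2=[6,1,4,6,3,6](0)
Move 5: P1 pit1 -> P1=[0,0,1,1,5,7](3) P2=[6,1,4,6,3,6](0)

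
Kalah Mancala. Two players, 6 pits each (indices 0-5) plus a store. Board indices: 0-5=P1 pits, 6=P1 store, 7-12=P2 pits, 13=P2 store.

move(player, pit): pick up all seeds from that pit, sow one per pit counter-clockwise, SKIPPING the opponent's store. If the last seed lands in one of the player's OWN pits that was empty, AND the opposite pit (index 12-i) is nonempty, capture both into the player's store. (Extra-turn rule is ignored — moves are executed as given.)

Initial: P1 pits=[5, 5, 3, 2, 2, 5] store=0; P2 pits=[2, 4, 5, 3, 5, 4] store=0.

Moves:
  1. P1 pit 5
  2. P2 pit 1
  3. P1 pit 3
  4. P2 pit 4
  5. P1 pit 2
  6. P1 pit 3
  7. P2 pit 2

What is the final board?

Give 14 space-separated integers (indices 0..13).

Answer: 7 7 1 0 5 2 6 0 0 0 6 1 7 3

Derivation:
Move 1: P1 pit5 -> P1=[5,5,3,2,2,0](1) P2=[3,5,6,4,5,4](0)
Move 2: P2 pit1 -> P1=[5,5,3,2,2,0](1) P2=[3,0,7,5,6,5](1)
Move 3: P1 pit3 -> P1=[5,5,3,0,3,0](5) P2=[0,0,7,5,6,5](1)
Move 4: P2 pit4 -> P1=[6,6,4,1,3,0](5) P2=[0,0,7,5,0,6](2)
Move 5: P1 pit2 -> P1=[6,6,0,2,4,1](6) P2=[0,0,7,5,0,6](2)
Move 6: P1 pit3 -> P1=[6,6,0,0,5,2](6) P2=[0,0,7,5,0,6](2)
Move 7: P2 pit2 -> P1=[7,7,1,0,5,2](6) P2=[0,0,0,6,1,7](3)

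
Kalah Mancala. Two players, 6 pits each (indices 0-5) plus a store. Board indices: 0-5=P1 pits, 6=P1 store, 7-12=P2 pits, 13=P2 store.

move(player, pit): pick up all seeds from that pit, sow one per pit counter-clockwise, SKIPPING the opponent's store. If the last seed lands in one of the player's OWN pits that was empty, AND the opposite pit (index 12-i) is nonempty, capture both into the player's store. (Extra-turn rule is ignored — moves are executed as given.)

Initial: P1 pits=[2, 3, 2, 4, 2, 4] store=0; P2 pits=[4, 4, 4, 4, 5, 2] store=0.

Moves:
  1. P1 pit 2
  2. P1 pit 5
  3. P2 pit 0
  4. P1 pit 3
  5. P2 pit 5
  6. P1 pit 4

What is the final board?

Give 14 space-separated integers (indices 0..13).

Move 1: P1 pit2 -> P1=[2,3,0,5,3,4](0) P2=[4,4,4,4,5,2](0)
Move 2: P1 pit5 -> P1=[2,3,0,5,3,0](1) P2=[5,5,5,4,5,2](0)
Move 3: P2 pit0 -> P1=[2,3,0,5,3,0](1) P2=[0,6,6,5,6,3](0)
Move 4: P1 pit3 -> P1=[2,3,0,0,4,1](2) P2=[1,7,6,5,6,3](0)
Move 5: P2 pit5 -> P1=[3,4,0,0,4,1](2) P2=[1,7,6,5,6,0](1)
Move 6: P1 pit4 -> P1=[3,4,0,0,0,2](3) P2=[2,8,6,5,6,0](1)

Answer: 3 4 0 0 0 2 3 2 8 6 5 6 0 1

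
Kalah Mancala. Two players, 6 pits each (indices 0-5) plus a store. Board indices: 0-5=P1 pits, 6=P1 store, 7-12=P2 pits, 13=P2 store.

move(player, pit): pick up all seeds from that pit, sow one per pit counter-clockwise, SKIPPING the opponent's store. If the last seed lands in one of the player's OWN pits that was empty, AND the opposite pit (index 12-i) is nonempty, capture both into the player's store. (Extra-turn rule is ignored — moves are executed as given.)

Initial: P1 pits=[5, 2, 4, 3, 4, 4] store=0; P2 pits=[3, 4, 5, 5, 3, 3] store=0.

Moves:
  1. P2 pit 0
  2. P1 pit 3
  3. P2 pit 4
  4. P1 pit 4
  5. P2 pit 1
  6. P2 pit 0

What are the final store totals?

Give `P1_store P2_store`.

Move 1: P2 pit0 -> P1=[5,2,4,3,4,4](0) P2=[0,5,6,6,3,3](0)
Move 2: P1 pit3 -> P1=[5,2,4,0,5,5](1) P2=[0,5,6,6,3,3](0)
Move 3: P2 pit4 -> P1=[6,2,4,0,5,5](1) P2=[0,5,6,6,0,4](1)
Move 4: P1 pit4 -> P1=[6,2,4,0,0,6](2) P2=[1,6,7,6,0,4](1)
Move 5: P2 pit1 -> P1=[7,2,4,0,0,6](2) P2=[1,0,8,7,1,5](2)
Move 6: P2 pit0 -> P1=[7,2,4,0,0,6](2) P2=[0,1,8,7,1,5](2)

Answer: 2 2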